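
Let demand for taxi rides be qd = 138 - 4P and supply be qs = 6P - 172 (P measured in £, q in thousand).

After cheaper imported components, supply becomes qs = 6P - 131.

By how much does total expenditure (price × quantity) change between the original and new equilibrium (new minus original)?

+383.76

Solve the original market: 138 - 4P = 6P - 172, hence P = 31 and q = 14.
With the change applied: demand qd = 138 - 4P, supply qs = 6P - 131.
Setting them equal: 138 - 4P = 6P - 131 → 269 = 10P, so P = 26.9 and q = 30.4.
Expenditure moves from 31×14 = 434 to 26.9×30.4 = 817.76; change = +383.76.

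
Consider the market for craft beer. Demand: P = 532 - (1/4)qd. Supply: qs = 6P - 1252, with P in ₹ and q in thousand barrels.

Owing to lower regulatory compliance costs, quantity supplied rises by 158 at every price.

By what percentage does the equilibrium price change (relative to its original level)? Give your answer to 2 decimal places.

Solve the original market: 2128 - 4P = 6P - 1252, hence P = 338 and q = 776.
After the shift, demand is qd = 2128 - 4P and supply is qs = 6P - 1094.
Equate the new curves: 2128 - 4P = 6P - 1094, giving 3222 = 10P, P = 322.2, q = 839.2.
%ΔP = (322.2 − 338) / 338 × 100 = -4.67%.

-4.67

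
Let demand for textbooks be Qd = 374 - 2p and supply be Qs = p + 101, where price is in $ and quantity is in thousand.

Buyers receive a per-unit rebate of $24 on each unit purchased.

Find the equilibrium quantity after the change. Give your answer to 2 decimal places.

Before the shock: 374 - 2p = p + 101 ⇒ 273 = 3p ⇒ p = 91, Q = 192.
Since buyers' out-of-pocket price is the market price minus the rebate, the effective demand curve becomes Qd = 422 - 2p.
Equate the new curves: 422 - 2p = p + 101, giving 321 = 3p, p = 107, Q = 208.

208.00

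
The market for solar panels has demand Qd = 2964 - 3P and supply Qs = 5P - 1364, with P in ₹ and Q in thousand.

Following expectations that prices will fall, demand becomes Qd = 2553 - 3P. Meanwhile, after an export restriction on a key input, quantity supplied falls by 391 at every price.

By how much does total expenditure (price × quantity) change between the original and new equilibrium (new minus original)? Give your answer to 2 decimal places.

-220637.25

Solve the original market: 2964 - 3P = 5P - 1364, hence P = 541 and Q = 1341.
After the shift, demand is Qd = 2553 - 3P and supply is Qs = 5P - 1755.
Equate the new curves: 2553 - 3P = 5P - 1755, giving 4308 = 8P, P = 538.5, Q = 937.5.
Expenditure moves from 541×1341 = 725481 to 538.5×937.5 = 504843.75; change = -220637.25.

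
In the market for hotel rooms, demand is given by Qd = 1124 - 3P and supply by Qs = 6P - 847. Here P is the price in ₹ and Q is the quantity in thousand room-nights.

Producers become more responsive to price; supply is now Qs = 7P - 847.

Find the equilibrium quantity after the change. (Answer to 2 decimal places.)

532.70

Original equilibrium: 1124 - 3P = 6P - 847 gives 1971 = 9P, so P = 219 and Q = 467.
The new curves are Qd = 1124 - 3P (demand) and Qs = 7P - 847 (supply).
Equate the new curves: 1124 - 3P = 7P - 847, giving 1971 = 10P, P = 197.1, Q = 532.7.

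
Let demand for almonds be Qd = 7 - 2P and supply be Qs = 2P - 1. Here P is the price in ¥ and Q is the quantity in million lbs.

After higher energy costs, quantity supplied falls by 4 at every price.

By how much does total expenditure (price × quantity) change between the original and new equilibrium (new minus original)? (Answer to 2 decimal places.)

-3.00

Original equilibrium: 7 - 2P = 2P - 1 gives 8 = 4P, so P = 2 and Q = 3.
The new curves are Qd = 7 - 2P (demand) and Qs = 2P - 5 (supply).
Equate the new curves: 7 - 2P = 2P - 5, giving 12 = 4P, P = 3, Q = 1.
Expenditure moves from 2×3 = 6 to 3×1 = 3; change = -3.00.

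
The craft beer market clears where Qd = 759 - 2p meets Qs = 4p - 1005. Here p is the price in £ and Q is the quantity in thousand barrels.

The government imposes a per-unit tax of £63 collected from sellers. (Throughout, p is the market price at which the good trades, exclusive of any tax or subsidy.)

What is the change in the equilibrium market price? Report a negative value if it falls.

Before the shock: 759 - 2p = 4p - 1005 ⇒ 1764 = 6p ⇒ p = 294, Q = 171.
Since sellers keep the price net of the tax, the effective supply curve becomes Qs = 4p - 1257.
Equate the new curves: 759 - 2p = 4p - 1257, giving 2016 = 6p, p = 336, Q = 87.
Δp = 336 − 294 = +42.

+42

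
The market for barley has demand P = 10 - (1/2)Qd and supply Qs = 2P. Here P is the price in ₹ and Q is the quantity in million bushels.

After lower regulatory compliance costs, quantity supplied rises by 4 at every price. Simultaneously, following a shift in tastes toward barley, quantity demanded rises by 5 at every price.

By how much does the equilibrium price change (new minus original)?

+0.25

Initially, 20 - 2P = 2P, so 20 = 4P and P = 5, Q = 10.
With the change applied: demand Qd = 25 - 2P, supply Qs = 2P + 4.
Setting them equal: 25 - 2P = 2P + 4 → 21 = 4P, so P = 5.25 and Q = 14.5.
ΔP = 5.25 − 5 = +0.25.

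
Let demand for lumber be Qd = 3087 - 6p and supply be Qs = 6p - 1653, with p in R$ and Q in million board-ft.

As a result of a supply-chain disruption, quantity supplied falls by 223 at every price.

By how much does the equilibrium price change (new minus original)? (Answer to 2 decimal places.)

Original equilibrium: 3087 - 6p = 6p - 1653 gives 4740 = 12p, so p = 395 and Q = 717.
The new curves are Qd = 3087 - 6p (demand) and Qs = 6p - 1876 (supply).
Equate the new curves: 3087 - 6p = 6p - 1876, giving 4963 = 12p, p = 4963/12 ≈ 413.5833, Q = 605.5.
Δp = 413.5833 − 395 = +18.58.

+18.58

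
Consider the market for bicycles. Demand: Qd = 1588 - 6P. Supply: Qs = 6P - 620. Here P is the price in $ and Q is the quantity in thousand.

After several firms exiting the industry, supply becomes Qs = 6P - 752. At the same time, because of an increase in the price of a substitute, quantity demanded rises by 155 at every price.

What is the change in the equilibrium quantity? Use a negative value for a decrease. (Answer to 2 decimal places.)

Original equilibrium: 1588 - 6P = 6P - 620 gives 2208 = 12P, so P = 184 and Q = 484.
The shock moves the curves to Qd = 1743 - 6P and Qs = 6P - 752.
Clearing the new market: 1743 - 6P = 6P - 752, so P = 2495/12 ≈ 207.9167 and Q = 495.5.
ΔQ = 495.5 − 484 = +11.50.

+11.50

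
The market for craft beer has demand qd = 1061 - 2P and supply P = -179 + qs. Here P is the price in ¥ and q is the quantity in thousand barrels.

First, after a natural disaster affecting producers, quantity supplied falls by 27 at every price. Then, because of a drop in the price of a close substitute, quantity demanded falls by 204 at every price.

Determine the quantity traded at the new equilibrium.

387

Initially, 1061 - 2P = P + 179, so 882 = 3P and P = 294, q = 473.
The shock moves the curves to qd = 857 - 2P and qs = P + 152.
Clearing the new market: 857 - 2P = P + 152, so P = 235 and q = 387.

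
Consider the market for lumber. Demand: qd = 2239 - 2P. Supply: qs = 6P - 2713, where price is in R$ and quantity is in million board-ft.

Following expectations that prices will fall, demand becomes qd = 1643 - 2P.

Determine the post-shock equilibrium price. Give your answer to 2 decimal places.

544.50

Original equilibrium: 2239 - 2P = 6P - 2713 gives 4952 = 8P, so P = 619 and q = 1001.
The new curves are qd = 1643 - 2P (demand) and qs = 6P - 2713 (supply).
Setting them equal: 1643 - 2P = 6P - 2713 → 4356 = 8P, so P = 544.5 and q = 554.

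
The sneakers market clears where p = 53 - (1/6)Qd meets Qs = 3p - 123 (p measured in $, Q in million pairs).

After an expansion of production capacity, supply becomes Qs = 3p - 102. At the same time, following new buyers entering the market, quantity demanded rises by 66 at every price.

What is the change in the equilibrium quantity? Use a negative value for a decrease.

+36

Initially, 318 - 6p = 3p - 123, so 441 = 9p and p = 49, Q = 24.
After the shift, demand is Qd = 384 - 6p and supply is Qs = 3p - 102.
New equilibrium: 384 - 6p = 3p - 102 ⇒ 486 = 9p ⇒ p = 54, Q = 60.
ΔQ = 60 − 24 = +36.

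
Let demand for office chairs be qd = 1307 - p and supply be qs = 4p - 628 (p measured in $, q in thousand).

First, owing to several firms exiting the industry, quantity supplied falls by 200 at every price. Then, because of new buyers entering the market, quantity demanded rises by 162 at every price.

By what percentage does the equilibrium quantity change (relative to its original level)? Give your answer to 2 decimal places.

Original equilibrium: 1307 - p = 4p - 628 gives 1935 = 5p, so p = 387 and q = 920.
The new curves are qd = 1469 - p (demand) and qs = 4p - 828 (supply).
New equilibrium: 1469 - p = 4p - 828 ⇒ 2297 = 5p ⇒ p = 459.4, q = 1009.6.
%Δq = (1009.6 − 920) / 920 × 100 = +9.74%.

+9.74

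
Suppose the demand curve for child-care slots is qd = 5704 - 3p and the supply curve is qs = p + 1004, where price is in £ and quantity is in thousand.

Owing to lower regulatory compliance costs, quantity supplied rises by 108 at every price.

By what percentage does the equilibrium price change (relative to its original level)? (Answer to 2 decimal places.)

-2.30

Initially, 5704 - 3p = p + 1004, so 4700 = 4p and p = 1175, q = 2179.
The new curves are qd = 5704 - 3p (demand) and qs = p + 1112 (supply).
Setting them equal: 5704 - 3p = p + 1112 → 4592 = 4p, so p = 1148 and q = 2260.
%Δp = (1148 − 1175) / 1175 × 100 = -2.30%.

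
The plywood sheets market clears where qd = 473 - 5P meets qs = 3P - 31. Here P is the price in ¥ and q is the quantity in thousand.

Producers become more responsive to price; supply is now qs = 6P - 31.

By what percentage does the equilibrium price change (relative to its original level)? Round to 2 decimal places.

Initially, 473 - 5P = 3P - 31, so 504 = 8P and P = 63, q = 158.
The new curves are qd = 473 - 5P (demand) and qs = 6P - 31 (supply).
Equate the new curves: 473 - 5P = 6P - 31, giving 504 = 11P, P = 504/11 ≈ 45.8182, q = 2683/11 ≈ 243.9091.
%ΔP = (45.8182 − 63) / 63 × 100 = -27.27%.

-27.27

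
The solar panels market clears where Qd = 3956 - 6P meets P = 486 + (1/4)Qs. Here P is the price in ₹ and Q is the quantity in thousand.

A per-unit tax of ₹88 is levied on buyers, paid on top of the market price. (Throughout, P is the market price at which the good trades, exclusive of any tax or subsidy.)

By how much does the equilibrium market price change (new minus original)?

-52.8

Initially, 3956 - 6P = 4P - 1944, so 5900 = 10P and P = 590, Q = 416.
Since buyers pay the price plus the tax, the effective demand curve becomes Qd = 3428 - 6P.
Clearing the new market: 3428 - 6P = 4P - 1944, so P = 537.2 and Q = 204.8.
ΔP = 537.2 − 590 = -52.8.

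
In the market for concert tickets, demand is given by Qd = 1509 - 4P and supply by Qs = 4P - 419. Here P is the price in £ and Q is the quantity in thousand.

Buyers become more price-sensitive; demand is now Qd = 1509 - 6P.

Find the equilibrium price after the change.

Original equilibrium: 1509 - 4P = 4P - 419 gives 1928 = 8P, so P = 241 and Q = 545.
The new curves are Qd = 1509 - 6P (demand) and Qs = 4P - 419 (supply).
New equilibrium: 1509 - 6P = 4P - 419 ⇒ 1928 = 10P ⇒ P = 192.8, Q = 352.2.

192.8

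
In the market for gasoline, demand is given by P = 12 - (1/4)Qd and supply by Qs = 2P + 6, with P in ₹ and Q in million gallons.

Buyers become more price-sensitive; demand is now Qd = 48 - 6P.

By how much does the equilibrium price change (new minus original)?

Original equilibrium: 48 - 4P = 2P + 6 gives 42 = 6P, so P = 7 and Q = 20.
With the change applied: demand Qd = 48 - 6P, supply Qs = 2P + 6.
Setting them equal: 48 - 6P = 2P + 6 → 42 = 8P, so P = 5.25 and Q = 16.5.
ΔP = 5.25 − 7 = -1.75.

-1.75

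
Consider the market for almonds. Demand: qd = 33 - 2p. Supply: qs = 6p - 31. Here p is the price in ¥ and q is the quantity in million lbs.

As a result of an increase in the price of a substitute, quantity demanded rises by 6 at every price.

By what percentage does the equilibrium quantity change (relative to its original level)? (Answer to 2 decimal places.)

+26.47

Initially, 33 - 2p = 6p - 31, so 64 = 8p and p = 8, q = 17.
With the change applied: demand qd = 39 - 2p, supply qs = 6p - 31.
Setting them equal: 39 - 2p = 6p - 31 → 70 = 8p, so p = 8.75 and q = 21.5.
%Δq = (21.5 − 17) / 17 × 100 = +26.47%.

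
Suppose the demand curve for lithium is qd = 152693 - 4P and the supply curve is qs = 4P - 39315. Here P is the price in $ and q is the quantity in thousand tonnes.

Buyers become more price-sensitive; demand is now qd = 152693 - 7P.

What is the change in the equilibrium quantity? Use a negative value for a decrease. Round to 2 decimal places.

Before the shock: 152693 - 4P = 4P - 39315 ⇒ 192008 = 8P ⇒ P = 24001, q = 56689.
The shock moves the curves to qd = 152693 - 7P and qs = 4P - 39315.
Setting them equal: 152693 - 7P = 4P - 39315 → 192008 = 11P, so P = 192008/11 ≈ 17455.2727 and q = 335567/11 ≈ 30506.0909.
Δq = 30506.0909 − 56689 = -26182.91.

-26182.91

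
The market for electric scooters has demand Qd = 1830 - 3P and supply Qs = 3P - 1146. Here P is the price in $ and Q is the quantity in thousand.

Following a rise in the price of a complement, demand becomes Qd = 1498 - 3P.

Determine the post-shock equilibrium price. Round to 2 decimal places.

Solve the original market: 1830 - 3P = 3P - 1146, hence P = 496 and Q = 342.
With the change applied: demand Qd = 1498 - 3P, supply Qs = 3P - 1146.
Setting them equal: 1498 - 3P = 3P - 1146 → 2644 = 6P, so P = 1322/3 ≈ 440.6667 and Q = 176.

440.67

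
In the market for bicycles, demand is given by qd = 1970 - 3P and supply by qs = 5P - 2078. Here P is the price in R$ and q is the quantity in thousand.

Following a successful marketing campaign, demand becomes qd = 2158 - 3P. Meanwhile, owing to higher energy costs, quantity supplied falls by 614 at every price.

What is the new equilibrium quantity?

Before the shock: 1970 - 3P = 5P - 2078 ⇒ 4048 = 8P ⇒ P = 506, q = 452.
The new curves are qd = 2158 - 3P (demand) and qs = 5P - 2692 (supply).
Setting them equal: 2158 - 3P = 5P - 2692 → 4850 = 8P, so P = 606.25 and q = 339.25.

339.25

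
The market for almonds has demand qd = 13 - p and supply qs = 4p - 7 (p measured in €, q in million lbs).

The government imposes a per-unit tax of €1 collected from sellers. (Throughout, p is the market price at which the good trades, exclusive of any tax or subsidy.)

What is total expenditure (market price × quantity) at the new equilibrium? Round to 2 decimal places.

Original equilibrium: 13 - p = 4p - 7 gives 20 = 5p, so p = 4 and q = 9.
Since sellers keep the price net of the tax, the effective supply curve becomes qs = 4p - 11.
Setting them equal: 13 - p = 4p - 11 → 24 = 5p, so p = 4.8 and q = 8.2.
New expenditure = 4.8 × 8.2 = 39.36.

39.36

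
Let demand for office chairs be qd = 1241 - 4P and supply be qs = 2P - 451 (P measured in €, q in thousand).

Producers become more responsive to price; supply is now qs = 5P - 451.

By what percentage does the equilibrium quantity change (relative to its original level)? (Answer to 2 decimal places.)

+332.74

Before the shock: 1241 - 4P = 2P - 451 ⇒ 1692 = 6P ⇒ P = 282, q = 113.
The new curves are qd = 1241 - 4P (demand) and qs = 5P - 451 (supply).
Clearing the new market: 1241 - 4P = 5P - 451, so P = 188 and q = 489.
%Δq = (489 − 113) / 113 × 100 = +332.74%.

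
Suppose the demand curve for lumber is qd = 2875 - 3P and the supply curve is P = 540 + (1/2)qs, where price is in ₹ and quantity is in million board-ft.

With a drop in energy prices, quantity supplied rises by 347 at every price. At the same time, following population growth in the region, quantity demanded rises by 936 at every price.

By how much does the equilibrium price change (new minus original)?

Before the shock: 2875 - 3P = 2P - 1080 ⇒ 3955 = 5P ⇒ P = 791, q = 502.
With the change applied: demand qd = 3811 - 3P, supply qs = 2P - 733.
Clearing the new market: 3811 - 3P = 2P - 733, so P = 908.8 and q = 1084.6.
ΔP = 908.8 − 791 = +117.8.

+117.8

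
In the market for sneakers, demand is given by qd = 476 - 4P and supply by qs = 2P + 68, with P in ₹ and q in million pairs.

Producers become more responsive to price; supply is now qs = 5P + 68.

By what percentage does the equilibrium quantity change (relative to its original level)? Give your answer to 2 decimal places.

+44.44

Original equilibrium: 476 - 4P = 2P + 68 gives 408 = 6P, so P = 68 and q = 204.
The new curves are qd = 476 - 4P (demand) and qs = 5P + 68 (supply).
Equate the new curves: 476 - 4P = 5P + 68, giving 408 = 9P, P = 136/3 ≈ 45.3333, q = 884/3 ≈ 294.6667.
%Δq = (294.6667 − 204) / 204 × 100 = +44.44%.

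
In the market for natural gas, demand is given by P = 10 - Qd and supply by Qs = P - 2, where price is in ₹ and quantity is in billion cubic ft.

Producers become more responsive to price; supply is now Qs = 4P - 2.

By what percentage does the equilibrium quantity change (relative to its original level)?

Original equilibrium: 10 - P = P - 2 gives 12 = 2P, so P = 6 and Q = 4.
With the change applied: demand Qd = 10 - P, supply Qs = 4P - 2.
New equilibrium: 10 - P = 4P - 2 ⇒ 12 = 5P ⇒ P = 2.4, Q = 7.6.
%ΔQ = (7.6 − 4) / 4 × 100 = +90%.

+90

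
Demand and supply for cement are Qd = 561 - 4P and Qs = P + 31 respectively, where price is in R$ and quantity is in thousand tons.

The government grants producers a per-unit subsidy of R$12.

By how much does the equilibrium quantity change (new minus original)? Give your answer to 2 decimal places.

+9.60

Initially, 561 - 4P = P + 31, so 530 = 5P and P = 106, Q = 137.
Since sellers receive the price plus the subsidy, the effective supply curve becomes Qs = P + 43.
Clearing the new market: 561 - 4P = P + 43, so P = 103.6 and Q = 146.6.
ΔQ = 146.6 − 137 = +9.60.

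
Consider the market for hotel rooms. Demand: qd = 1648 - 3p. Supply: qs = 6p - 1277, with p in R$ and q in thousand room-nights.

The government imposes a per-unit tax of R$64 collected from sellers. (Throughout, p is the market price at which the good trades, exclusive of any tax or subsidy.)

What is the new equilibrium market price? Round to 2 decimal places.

367.67

Original equilibrium: 1648 - 3p = 6p - 1277 gives 2925 = 9p, so p = 325 and q = 673.
Since sellers keep the price net of the tax, the effective supply curve becomes qs = 6p - 1661.
Equate the new curves: 1648 - 3p = 6p - 1661, giving 3309 = 9p, p = 1103/3 ≈ 367.6667, q = 545.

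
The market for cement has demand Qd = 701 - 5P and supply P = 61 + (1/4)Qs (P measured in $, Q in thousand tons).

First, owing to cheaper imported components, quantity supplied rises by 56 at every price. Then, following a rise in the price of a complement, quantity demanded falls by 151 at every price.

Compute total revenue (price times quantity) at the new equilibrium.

11480

Initially, 701 - 5P = 4P - 244, so 945 = 9P and P = 105, Q = 176.
The shock moves the curves to Qd = 550 - 5P and Qs = 4P - 188.
New equilibrium: 550 - 5P = 4P - 188 ⇒ 738 = 9P ⇒ P = 82, Q = 140.
New expenditure = 82 × 140 = 11480.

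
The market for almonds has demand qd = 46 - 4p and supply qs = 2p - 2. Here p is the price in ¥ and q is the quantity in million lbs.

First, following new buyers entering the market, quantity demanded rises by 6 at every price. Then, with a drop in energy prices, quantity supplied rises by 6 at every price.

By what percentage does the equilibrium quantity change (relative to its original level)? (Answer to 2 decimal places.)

+42.86

Solve the original market: 46 - 4p = 2p - 2, hence p = 8 and q = 14.
With the change applied: demand qd = 52 - 4p, supply qs = 2p + 4.
New equilibrium: 52 - 4p = 2p + 4 ⇒ 48 = 6p ⇒ p = 8, q = 20.
%Δq = (20 − 14) / 14 × 100 = +42.86%.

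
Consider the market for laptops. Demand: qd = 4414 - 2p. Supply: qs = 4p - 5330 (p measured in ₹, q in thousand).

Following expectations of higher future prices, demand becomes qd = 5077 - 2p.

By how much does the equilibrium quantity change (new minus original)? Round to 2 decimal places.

+442.00

Solve the original market: 4414 - 2p = 4p - 5330, hence p = 1624 and q = 1166.
With the change applied: demand qd = 5077 - 2p, supply qs = 4p - 5330.
Clearing the new market: 5077 - 2p = 4p - 5330, so p = 1734.5 and q = 1608.
Δq = 1608 − 1166 = +442.00.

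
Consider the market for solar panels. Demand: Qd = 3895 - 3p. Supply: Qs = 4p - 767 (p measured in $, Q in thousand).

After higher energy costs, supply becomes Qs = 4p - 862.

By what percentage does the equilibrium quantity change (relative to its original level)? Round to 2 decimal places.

-2.15

Original equilibrium: 3895 - 3p = 4p - 767 gives 4662 = 7p, so p = 666 and Q = 1897.
With the change applied: demand Qd = 3895 - 3p, supply Qs = 4p - 862.
New equilibrium: 3895 - 3p = 4p - 862 ⇒ 4757 = 7p ⇒ p = 4757/7 ≈ 679.5714, Q = 12994/7 ≈ 1856.2857.
%ΔQ = (1856.2857 − 1897) / 1897 × 100 = -2.15%.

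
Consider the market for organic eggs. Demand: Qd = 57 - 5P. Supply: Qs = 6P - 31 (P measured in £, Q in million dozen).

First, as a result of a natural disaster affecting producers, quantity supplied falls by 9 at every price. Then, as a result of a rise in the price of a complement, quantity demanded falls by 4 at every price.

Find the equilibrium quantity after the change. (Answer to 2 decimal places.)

10.73

Original equilibrium: 57 - 5P = 6P - 31 gives 88 = 11P, so P = 8 and Q = 17.
With the change applied: demand Qd = 53 - 5P, supply Qs = 6P - 40.
Equate the new curves: 53 - 5P = 6P - 40, giving 93 = 11P, P = 93/11 ≈ 8.4545, Q = 118/11 ≈ 10.7273.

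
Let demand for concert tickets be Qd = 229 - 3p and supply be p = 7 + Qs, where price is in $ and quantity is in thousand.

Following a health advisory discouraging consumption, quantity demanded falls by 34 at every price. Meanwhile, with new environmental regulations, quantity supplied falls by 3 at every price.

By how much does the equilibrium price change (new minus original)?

-7.75

Solve the original market: 229 - 3p = p - 7, hence p = 59 and Q = 52.
With the change applied: demand Qd = 195 - 3p, supply Qs = p - 10.
Clearing the new market: 195 - 3p = p - 10, so p = 51.25 and Q = 41.25.
Δp = 51.25 − 59 = -7.75.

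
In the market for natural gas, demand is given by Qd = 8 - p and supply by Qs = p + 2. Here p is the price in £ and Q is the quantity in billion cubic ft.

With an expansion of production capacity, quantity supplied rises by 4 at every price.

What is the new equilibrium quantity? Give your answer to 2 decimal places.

7.00

Solve the original market: 8 - p = p + 2, hence p = 3 and Q = 5.
After the shift, demand is Qd = 8 - p and supply is Qs = p + 6.
Setting them equal: 8 - p = p + 6 → 2 = 2p, so p = 1 and Q = 7.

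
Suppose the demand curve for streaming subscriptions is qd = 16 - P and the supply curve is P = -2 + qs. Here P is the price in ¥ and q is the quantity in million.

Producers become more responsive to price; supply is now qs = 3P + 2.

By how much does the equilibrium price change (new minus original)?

Initially, 16 - P = P + 2, so 14 = 2P and P = 7, q = 9.
The shock moves the curves to qd = 16 - P and qs = 3P + 2.
New equilibrium: 16 - P = 3P + 2 ⇒ 14 = 4P ⇒ P = 3.5, q = 12.5.
ΔP = 3.5 − 7 = -3.5.

-3.5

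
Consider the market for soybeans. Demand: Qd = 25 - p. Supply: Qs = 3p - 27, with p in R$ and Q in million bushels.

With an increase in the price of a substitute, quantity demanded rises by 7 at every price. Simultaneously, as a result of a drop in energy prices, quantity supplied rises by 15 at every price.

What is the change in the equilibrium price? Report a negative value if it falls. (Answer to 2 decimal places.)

-2.00

Original equilibrium: 25 - p = 3p - 27 gives 52 = 4p, so p = 13 and Q = 12.
With the change applied: demand Qd = 32 - p, supply Qs = 3p - 12.
Clearing the new market: 32 - p = 3p - 12, so p = 11 and Q = 21.
Δp = 11 − 13 = -2.00.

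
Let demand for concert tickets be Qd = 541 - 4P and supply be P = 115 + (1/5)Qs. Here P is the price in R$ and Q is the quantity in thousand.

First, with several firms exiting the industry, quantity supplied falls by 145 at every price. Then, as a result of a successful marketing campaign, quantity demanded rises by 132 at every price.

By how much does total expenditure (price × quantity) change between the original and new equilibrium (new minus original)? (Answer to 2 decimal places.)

+2760.80

Before the shock: 541 - 4P = 5P - 575 ⇒ 1116 = 9P ⇒ P = 124, Q = 45.
After the shift, demand is Qd = 673 - 4P and supply is Qs = 5P - 720.
New equilibrium: 673 - 4P = 5P - 720 ⇒ 1393 = 9P ⇒ P = 1393/9 ≈ 154.7778, Q = 485/9 ≈ 53.8889.
Expenditure moves from 124×45 = 5580 to 154.7778×53.8889 = 8340.8025; change = +2760.80.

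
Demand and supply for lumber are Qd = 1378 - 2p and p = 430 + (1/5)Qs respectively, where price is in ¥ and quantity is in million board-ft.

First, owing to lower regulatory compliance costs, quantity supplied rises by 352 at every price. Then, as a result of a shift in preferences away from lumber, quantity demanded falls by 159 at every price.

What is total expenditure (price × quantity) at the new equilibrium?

Original equilibrium: 1378 - 2p = 5p - 2150 gives 3528 = 7p, so p = 504 and Q = 370.
The shock moves the curves to Qd = 1219 - 2p and Qs = 5p - 1798.
Equate the new curves: 1219 - 2p = 5p - 1798, giving 3017 = 7p, p = 431, Q = 357.
New expenditure = 431 × 357 = 153867.

153867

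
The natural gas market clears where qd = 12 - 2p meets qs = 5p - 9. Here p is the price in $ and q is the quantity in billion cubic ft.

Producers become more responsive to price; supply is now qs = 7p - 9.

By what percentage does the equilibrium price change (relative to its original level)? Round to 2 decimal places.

Before the shock: 12 - 2p = 5p - 9 ⇒ 21 = 7p ⇒ p = 3, q = 6.
With the change applied: demand qd = 12 - 2p, supply qs = 7p - 9.
Clearing the new market: 12 - 2p = 7p - 9, so p = 7/3 ≈ 2.3333 and q = 22/3 ≈ 7.3333.
%Δp = (2.3333 − 3) / 3 × 100 = -22.22%.

-22.22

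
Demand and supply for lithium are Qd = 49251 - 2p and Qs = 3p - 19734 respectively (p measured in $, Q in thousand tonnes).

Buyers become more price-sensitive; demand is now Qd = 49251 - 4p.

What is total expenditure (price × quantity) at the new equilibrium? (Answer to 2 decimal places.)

Solve the original market: 49251 - 2p = 3p - 19734, hence p = 13797 and Q = 21657.
The new curves are Qd = 49251 - 4p (demand) and Qs = 3p - 19734 (supply).
Setting them equal: 49251 - 4p = 3p - 19734 → 68985 = 7p, so p = 9855 and Q = 9831.
New expenditure = 9855 × 9831 = 96884505.00.

96884505.00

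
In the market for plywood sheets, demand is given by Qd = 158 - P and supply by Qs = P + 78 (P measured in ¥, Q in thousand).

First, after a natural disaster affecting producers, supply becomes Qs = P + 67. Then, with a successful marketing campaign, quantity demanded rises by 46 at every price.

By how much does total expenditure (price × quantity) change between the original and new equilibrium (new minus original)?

Initially, 158 - P = P + 78, so 80 = 2P and P = 40, Q = 118.
The shock moves the curves to Qd = 204 - P and Qs = P + 67.
Setting them equal: 204 - P = P + 67 → 137 = 2P, so P = 68.5 and Q = 135.5.
Expenditure moves from 40×118 = 4720 to 68.5×135.5 = 9281.75; change = +4561.75.

+4561.75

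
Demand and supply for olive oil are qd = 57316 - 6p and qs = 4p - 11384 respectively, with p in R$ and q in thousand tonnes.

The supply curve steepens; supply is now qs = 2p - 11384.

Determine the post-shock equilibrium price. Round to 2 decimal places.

Solve the original market: 57316 - 6p = 4p - 11384, hence p = 6870 and q = 16096.
After the shift, demand is qd = 57316 - 6p and supply is qs = 2p - 11384.
Equate the new curves: 57316 - 6p = 2p - 11384, giving 68700 = 8p, p = 8587.5, q = 5791.

8587.50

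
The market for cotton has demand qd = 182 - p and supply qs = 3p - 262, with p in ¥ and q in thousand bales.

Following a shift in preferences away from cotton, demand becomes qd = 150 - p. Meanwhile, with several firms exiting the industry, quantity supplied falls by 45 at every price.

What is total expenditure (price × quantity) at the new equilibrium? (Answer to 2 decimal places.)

Solve the original market: 182 - p = 3p - 262, hence p = 111 and q = 71.
The new curves are qd = 150 - p (demand) and qs = 3p - 307 (supply).
New equilibrium: 150 - p = 3p - 307 ⇒ 457 = 4p ⇒ p = 114.25, q = 35.75.
New expenditure = 114.25 × 35.75 = 4084.44.

4084.44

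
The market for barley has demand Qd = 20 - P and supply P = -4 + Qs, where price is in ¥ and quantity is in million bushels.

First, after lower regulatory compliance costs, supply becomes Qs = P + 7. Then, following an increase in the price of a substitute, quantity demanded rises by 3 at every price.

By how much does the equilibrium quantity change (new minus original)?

+3

Solve the original market: 20 - P = P + 4, hence P = 8 and Q = 12.
After the shift, demand is Qd = 23 - P and supply is Qs = P + 7.
Equate the new curves: 23 - P = P + 7, giving 16 = 2P, P = 8, Q = 15.
ΔQ = 15 − 12 = +3.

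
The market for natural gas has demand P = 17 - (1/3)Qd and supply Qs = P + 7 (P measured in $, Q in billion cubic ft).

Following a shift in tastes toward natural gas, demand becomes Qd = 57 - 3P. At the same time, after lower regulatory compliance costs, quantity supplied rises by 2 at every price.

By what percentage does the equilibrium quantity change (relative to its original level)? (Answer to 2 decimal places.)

+16.67

Initially, 51 - 3P = P + 7, so 44 = 4P and P = 11, Q = 18.
The shock moves the curves to Qd = 57 - 3P and Qs = P + 9.
Setting them equal: 57 - 3P = P + 9 → 48 = 4P, so P = 12 and Q = 21.
%ΔQ = (21 − 18) / 18 × 100 = +16.67%.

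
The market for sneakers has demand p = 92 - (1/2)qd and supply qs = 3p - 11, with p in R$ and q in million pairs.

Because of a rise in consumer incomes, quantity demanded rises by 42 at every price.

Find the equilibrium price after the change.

Initially, 184 - 2p = 3p - 11, so 195 = 5p and p = 39, q = 106.
The new curves are qd = 226 - 2p (demand) and qs = 3p - 11 (supply).
New equilibrium: 226 - 2p = 3p - 11 ⇒ 237 = 5p ⇒ p = 47.4, q = 131.2.

47.4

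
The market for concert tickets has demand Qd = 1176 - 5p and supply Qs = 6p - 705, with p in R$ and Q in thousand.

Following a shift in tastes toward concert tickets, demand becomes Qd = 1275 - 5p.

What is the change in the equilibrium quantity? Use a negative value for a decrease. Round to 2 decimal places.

+54.00

Before the shock: 1176 - 5p = 6p - 705 ⇒ 1881 = 11p ⇒ p = 171, Q = 321.
With the change applied: demand Qd = 1275 - 5p, supply Qs = 6p - 705.
Setting them equal: 1275 - 5p = 6p - 705 → 1980 = 11p, so p = 180 and Q = 375.
ΔQ = 375 − 321 = +54.00.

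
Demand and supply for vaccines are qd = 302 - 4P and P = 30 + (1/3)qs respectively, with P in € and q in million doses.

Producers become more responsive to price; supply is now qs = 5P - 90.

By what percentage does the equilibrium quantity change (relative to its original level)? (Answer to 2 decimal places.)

+63.82

Original equilibrium: 302 - 4P = 3P - 90 gives 392 = 7P, so P = 56 and q = 78.
The shock moves the curves to qd = 302 - 4P and qs = 5P - 90.
Setting them equal: 302 - 4P = 5P - 90 → 392 = 9P, so P = 392/9 ≈ 43.5556 and q = 1150/9 ≈ 127.7778.
%Δq = (127.7778 − 78) / 78 × 100 = +63.82%.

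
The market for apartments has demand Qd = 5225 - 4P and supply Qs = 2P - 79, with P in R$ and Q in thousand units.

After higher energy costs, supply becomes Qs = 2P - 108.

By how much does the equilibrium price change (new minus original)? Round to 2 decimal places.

+4.83

Before the shock: 5225 - 4P = 2P - 79 ⇒ 5304 = 6P ⇒ P = 884, Q = 1689.
The new curves are Qd = 5225 - 4P (demand) and Qs = 2P - 108 (supply).
Setting them equal: 5225 - 4P = 2P - 108 → 5333 = 6P, so P = 5333/6 ≈ 888.8333 and Q = 5009/3 ≈ 1669.6667.
ΔP = 888.8333 − 884 = +4.83.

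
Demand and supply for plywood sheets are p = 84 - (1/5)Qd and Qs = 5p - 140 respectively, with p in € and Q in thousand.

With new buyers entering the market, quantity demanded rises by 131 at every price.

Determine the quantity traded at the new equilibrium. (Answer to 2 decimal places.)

Original equilibrium: 420 - 5p = 5p - 140 gives 560 = 10p, so p = 56 and Q = 140.
The shock moves the curves to Qd = 551 - 5p and Qs = 5p - 140.
Equate the new curves: 551 - 5p = 5p - 140, giving 691 = 10p, p = 69.1, Q = 205.5.

205.50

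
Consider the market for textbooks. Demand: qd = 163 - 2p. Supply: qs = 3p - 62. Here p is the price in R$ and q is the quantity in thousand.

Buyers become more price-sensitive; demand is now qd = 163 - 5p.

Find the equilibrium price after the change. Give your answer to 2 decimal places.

28.13

Before the shock: 163 - 2p = 3p - 62 ⇒ 225 = 5p ⇒ p = 45, q = 73.
The new curves are qd = 163 - 5p (demand) and qs = 3p - 62 (supply).
Equate the new curves: 163 - 5p = 3p - 62, giving 225 = 8p, p = 28.125, q = 22.375.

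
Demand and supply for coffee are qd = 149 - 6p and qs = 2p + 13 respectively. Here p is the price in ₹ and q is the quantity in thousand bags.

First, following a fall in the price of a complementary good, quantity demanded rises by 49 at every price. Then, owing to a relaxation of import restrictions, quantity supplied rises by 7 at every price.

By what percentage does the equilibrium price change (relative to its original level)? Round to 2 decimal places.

+30.88

Before the shock: 149 - 6p = 2p + 13 ⇒ 136 = 8p ⇒ p = 17, q = 47.
With the change applied: demand qd = 198 - 6p, supply qs = 2p + 20.
Setting them equal: 198 - 6p = 2p + 20 → 178 = 8p, so p = 22.25 and q = 64.5.
%Δp = (22.25 − 17) / 17 × 100 = +30.88%.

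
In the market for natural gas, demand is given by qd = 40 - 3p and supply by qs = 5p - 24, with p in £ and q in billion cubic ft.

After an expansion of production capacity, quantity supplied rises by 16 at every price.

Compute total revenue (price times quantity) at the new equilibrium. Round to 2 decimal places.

132.00

Original equilibrium: 40 - 3p = 5p - 24 gives 64 = 8p, so p = 8 and q = 16.
After the shift, demand is qd = 40 - 3p and supply is qs = 5p - 8.
Clearing the new market: 40 - 3p = 5p - 8, so p = 6 and q = 22.
New expenditure = 6 × 22 = 132.00.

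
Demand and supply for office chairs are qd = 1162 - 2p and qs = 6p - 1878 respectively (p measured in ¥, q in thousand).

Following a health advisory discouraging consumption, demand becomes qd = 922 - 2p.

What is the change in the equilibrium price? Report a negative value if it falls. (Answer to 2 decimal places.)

Solve the original market: 1162 - 2p = 6p - 1878, hence p = 380 and q = 402.
The shock moves the curves to qd = 922 - 2p and qs = 6p - 1878.
Clearing the new market: 922 - 2p = 6p - 1878, so p = 350 and q = 222.
Δp = 350 − 380 = -30.00.

-30.00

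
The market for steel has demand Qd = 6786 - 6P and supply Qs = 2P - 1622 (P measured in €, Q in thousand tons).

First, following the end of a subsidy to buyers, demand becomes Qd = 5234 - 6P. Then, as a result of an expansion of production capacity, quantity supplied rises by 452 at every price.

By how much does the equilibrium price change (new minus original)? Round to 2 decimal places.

-250.50

Initially, 6786 - 6P = 2P - 1622, so 8408 = 8P and P = 1051, Q = 480.
With the change applied: demand Qd = 5234 - 6P, supply Qs = 2P - 1170.
Setting them equal: 5234 - 6P = 2P - 1170 → 6404 = 8P, so P = 800.5 and Q = 431.
ΔP = 800.5 − 1051 = -250.50.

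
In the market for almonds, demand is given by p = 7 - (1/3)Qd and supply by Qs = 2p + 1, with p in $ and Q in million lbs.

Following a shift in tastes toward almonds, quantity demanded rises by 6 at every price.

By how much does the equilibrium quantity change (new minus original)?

Initially, 21 - 3p = 2p + 1, so 20 = 5p and p = 4, Q = 9.
With the change applied: demand Qd = 27 - 3p, supply Qs = 2p + 1.
New equilibrium: 27 - 3p = 2p + 1 ⇒ 26 = 5p ⇒ p = 5.2, Q = 11.4.
ΔQ = 11.4 − 9 = +2.4.

+2.4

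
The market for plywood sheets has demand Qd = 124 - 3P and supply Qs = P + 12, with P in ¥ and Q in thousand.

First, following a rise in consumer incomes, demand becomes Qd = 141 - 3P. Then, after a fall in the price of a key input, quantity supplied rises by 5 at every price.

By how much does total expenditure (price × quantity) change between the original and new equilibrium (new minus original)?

Solve the original market: 124 - 3P = P + 12, hence P = 28 and Q = 40.
After the shift, demand is Qd = 141 - 3P and supply is Qs = P + 17.
New equilibrium: 141 - 3P = P + 17 ⇒ 124 = 4P ⇒ P = 31, Q = 48.
Expenditure moves from 28×40 = 1120 to 31×48 = 1488; change = +368.

+368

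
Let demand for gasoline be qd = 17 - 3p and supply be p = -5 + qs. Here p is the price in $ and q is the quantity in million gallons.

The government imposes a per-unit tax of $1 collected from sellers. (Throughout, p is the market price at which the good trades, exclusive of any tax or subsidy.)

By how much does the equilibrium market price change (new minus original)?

Initially, 17 - 3p = p + 5, so 12 = 4p and p = 3, q = 8.
Since sellers keep the price net of the tax, the effective supply curve becomes qs = p + 4.
Clearing the new market: 17 - 3p = p + 4, so p = 3.25 and q = 7.25.
Δp = 3.25 − 3 = +0.25.

+0.25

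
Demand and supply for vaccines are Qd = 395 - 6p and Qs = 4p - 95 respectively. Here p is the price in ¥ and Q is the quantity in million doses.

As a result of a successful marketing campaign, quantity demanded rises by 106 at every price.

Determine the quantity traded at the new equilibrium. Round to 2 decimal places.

Original equilibrium: 395 - 6p = 4p - 95 gives 490 = 10p, so p = 49 and Q = 101.
After the shift, demand is Qd = 501 - 6p and supply is Qs = 4p - 95.
Equate the new curves: 501 - 6p = 4p - 95, giving 596 = 10p, p = 59.6, Q = 143.4.

143.40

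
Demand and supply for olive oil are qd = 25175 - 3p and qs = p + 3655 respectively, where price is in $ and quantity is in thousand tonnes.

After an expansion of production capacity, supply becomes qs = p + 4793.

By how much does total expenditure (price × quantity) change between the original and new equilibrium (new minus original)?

Initially, 25175 - 3p = p + 3655, so 21520 = 4p and p = 5380, q = 9035.
The shock moves the curves to qd = 25175 - 3p and qs = p + 4793.
Clearing the new market: 25175 - 3p = p + 4793, so p = 5095.5 and q = 9888.5.
Expenditure moves from 5380×9035 = 48608300 to 5095.5×9888.5 = 50386851.75; change = +1778551.75.

+1778551.75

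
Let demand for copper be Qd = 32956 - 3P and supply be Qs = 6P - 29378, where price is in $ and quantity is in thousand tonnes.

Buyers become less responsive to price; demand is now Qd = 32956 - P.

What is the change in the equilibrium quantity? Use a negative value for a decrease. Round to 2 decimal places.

Original equilibrium: 32956 - 3P = 6P - 29378 gives 62334 = 9P, so P = 6926 and Q = 12178.
The new curves are Qd = 32956 - P (demand) and Qs = 6P - 29378 (supply).
New equilibrium: 32956 - P = 6P - 29378 ⇒ 62334 = 7P ⇒ P = 62334/7 ≈ 8904.8571, Q = 168358/7 ≈ 24051.1429.
ΔQ = 24051.1429 − 12178 = +11873.14.

+11873.14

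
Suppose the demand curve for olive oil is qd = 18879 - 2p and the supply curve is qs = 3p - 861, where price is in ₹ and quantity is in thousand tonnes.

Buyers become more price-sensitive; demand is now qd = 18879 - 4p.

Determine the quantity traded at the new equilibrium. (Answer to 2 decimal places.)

Initially, 18879 - 2p = 3p - 861, so 19740 = 5p and p = 3948, q = 10983.
The shock moves the curves to qd = 18879 - 4p and qs = 3p - 861.
New equilibrium: 18879 - 4p = 3p - 861 ⇒ 19740 = 7p ⇒ p = 2820, q = 7599.

7599.00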